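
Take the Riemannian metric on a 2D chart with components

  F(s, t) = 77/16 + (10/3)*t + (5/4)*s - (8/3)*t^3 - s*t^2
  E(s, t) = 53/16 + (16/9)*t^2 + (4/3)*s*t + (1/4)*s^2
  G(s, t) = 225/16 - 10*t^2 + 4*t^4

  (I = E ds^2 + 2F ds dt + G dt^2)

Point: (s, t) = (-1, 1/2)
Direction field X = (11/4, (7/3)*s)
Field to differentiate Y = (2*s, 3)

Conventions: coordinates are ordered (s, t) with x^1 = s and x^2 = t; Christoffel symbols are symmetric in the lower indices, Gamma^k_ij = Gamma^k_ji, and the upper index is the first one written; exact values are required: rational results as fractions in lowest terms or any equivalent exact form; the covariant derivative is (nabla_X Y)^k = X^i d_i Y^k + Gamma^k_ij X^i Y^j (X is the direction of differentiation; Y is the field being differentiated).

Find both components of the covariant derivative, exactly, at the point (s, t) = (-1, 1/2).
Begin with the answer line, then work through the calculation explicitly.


Answer: (nabla_X Y)^s = -371762/22425, (nabla_X Y)^t = 120329/10350

E = 481/144, F = 247/48, G = 189/16 at the point
E_s = 1/6, E_t = 4/9, F_s = 1, F_t = 7/3, G_s = 0, G_t = -8
EG - F^2 = 7475/576;  g^inv = (576/7475) * [[189/16, -247/48], [-247/48, 481/144]]
first-kind symbols [ij,l] = (1/2)(d_i g_jl + d_j g_il - d_l g_ij): [ss,s] = E_s/2 = 1/12, [ss,t] = F_s - E_t/2 = 7/9, [st,s] = E_t/2 = 2/9, [st,t] = G_s/2 = 0, [tt,s] = F_t - G_s/2 = 7/3, [tt,t] = G_t/2 = -4
Gamma^s_ij = (G*[ij,s] - F*[ij,t])/(EG - F^2), Gamma^t_ij = (E*[ij,t] - F*[ij,s])/(EG - F^2)
Gamma_sss = -1043/4485, Gamma_sst = 1512/7475, Gamma_stt = 27732/7475, Gamma_tss = 173/1035, Gamma_tst = -152/1725, Gamma_ttt = -1124/575
X = (11/4, -7/3), Y = (-2, 3) at the point


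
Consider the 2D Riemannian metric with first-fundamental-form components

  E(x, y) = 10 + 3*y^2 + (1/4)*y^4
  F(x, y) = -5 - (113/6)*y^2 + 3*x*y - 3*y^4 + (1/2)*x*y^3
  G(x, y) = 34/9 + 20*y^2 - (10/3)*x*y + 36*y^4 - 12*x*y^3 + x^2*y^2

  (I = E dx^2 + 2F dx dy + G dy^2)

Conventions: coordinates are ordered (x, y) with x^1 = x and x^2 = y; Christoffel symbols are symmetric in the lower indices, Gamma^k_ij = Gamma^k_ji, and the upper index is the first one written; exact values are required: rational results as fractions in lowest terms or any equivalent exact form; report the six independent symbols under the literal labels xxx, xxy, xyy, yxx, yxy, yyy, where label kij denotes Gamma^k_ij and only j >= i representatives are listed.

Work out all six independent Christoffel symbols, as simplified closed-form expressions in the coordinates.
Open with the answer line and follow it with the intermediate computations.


Answer: Gamma_xxx = 0, Gamma_xxy = (18*y^3 + 108*y)/(36*x^2*y^2 - 432*x*y^3 - 120*x*y + 1305*y^4 + 828*y^2 + 460), Gamma_xyy = (18*x*y^2 + 108*x - 216*y^3 - 1296*y)/(36*x^2*y^2 - 432*x*y^3 - 120*x*y + 1305*y^4 + 828*y^2 + 460), Gamma_yxx = 0, Gamma_yxy = (36*x*y^2 - 216*y^3 - 60*y)/(36*x^2*y^2 - 432*x*y^3 - 120*x*y + 1305*y^4 + 828*y^2 + 460), Gamma_yyy = (36*x^2*y - 648*x*y^2 - 60*x + 2592*y^3 + 720*y)/(36*x^2*y^2 - 432*x*y^3 - 120*x*y + 1305*y^4 + 828*y^2 + 460)

E = 10 + 3*y^2 + (1/4)*y^4; F = -5 - (113/6)*y^2 + 3*x*y - 3*y^4 + (1/2)*x*y^3; G = 34/9 + 20*y^2 - (10/3)*x*y + 36*y^4 - 12*x*y^3 + x^2*y^2
Gamma^k_ij = (1/2) g^{kl} (d_i g_jl + d_j g_il - d_l g_ij), with g^inv = (1/(EG-F^2)) [[G, -F], [-F, E]]
first partials: E_x = 0, E_y = 6*y + y^3, F_x = 3*y + (1/2)*y^3, F_y = -(113/3)*y + 3*x - 12*y^3 + (3/2)*x*y^2, G_x = -(10/3)*y - 12*y^3 + 2*x*y^2, G_y = 40*y - (10/3)*x + 144*y^3 - 36*x*y^2 + 2*x^2*y
D = EG - F^2 = 115/9 + 23*y^2 - (10/3)*x*y + (145/4)*y^4 - 12*x*y^3 + x^2*y^2
expanded: Gamma^x_xx = (G E_x - 2F F_x + F E_y)/(2D), Gamma^x_xy = (G E_y - F G_x)/(2D), Gamma^x_yy = (2G F_y - G G_x - F G_y)/(2D), Gamma^y_xx = (2E F_x - E E_y - F E_x)/(2D), Gamma^y_xy = (E G_x - F E_y)/(2D), Gamma^y_yy = (E G_y - 2F F_y + F G_x)/(2D); substitute and cancel common factors


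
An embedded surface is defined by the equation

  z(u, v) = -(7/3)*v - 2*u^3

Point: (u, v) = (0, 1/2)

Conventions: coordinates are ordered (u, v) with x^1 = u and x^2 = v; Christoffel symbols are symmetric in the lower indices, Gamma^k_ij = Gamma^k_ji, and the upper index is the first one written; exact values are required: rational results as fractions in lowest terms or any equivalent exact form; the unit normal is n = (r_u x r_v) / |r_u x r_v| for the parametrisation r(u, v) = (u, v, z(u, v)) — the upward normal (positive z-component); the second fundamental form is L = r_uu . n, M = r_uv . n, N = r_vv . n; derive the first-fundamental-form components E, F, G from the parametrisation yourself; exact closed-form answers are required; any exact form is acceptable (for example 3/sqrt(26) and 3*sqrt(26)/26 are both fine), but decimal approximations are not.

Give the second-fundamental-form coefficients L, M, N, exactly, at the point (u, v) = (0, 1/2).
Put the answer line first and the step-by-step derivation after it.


Answer: L = 0, M = 0, N = 0

z_u = 0, z_v = -7/3, z_uu = 0, z_uv = 0, z_vv = 0
E = 1, F = 0, G = 58/9; answer radicand W^2 = 58/9
unnormalised second-form numerators: l = 0, m = 0, n = 0; L = l/sqrt(58/9), and similarly M = m/sqrt(W^2), N = n/sqrt(W^2)


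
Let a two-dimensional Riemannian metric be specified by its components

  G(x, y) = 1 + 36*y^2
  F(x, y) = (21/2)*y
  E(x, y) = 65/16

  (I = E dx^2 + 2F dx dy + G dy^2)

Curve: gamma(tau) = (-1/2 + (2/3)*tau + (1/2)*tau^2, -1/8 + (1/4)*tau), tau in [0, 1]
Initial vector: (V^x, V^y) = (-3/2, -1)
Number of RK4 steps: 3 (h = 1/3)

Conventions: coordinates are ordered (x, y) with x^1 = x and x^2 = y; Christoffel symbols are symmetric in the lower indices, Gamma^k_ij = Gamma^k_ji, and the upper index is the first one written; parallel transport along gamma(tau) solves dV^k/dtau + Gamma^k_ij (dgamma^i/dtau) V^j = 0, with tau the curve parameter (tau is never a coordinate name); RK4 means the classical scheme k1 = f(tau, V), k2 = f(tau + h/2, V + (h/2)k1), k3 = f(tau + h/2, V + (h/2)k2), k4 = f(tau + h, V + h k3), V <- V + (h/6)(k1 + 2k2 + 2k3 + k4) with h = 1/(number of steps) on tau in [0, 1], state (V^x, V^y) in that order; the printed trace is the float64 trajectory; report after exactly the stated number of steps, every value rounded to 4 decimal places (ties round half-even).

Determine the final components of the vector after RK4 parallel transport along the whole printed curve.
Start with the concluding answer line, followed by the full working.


Answer: V^x = -0.8538, V^y = -1.0000

gamma'(tau) = (2/3 + tau, 1/4); f(tau, V)^k = -Gamma^k_ij(gamma(tau)) gamma'^i(tau) V^j; h = 1/3; intermediate values shown to 6 dp
curve data and Christoffel symbols at the stage parameters:
  tau = 0.000000: gamma = (-0.500000, -0.125000), gamma' = (0.666667, 0.250000); Gamma_xxx = 0.000000, Gamma_xxy = 0.000000, Gamma_xyy = 2.270270, Gamma_yxx = 0.000000, Gamma_yxy = 0.000000, Gamma_yyy = -0.972973
  tau = 0.166667: gamma = (-0.375000, -0.083333), gamma' = (0.833333, 0.250000); Gamma_xxx = 0.000000, Gamma_xxy = 0.000000, Gamma_xyy = 2.434783, Gamma_yxx = 0.000000, Gamma_yxy = 0.000000, Gamma_yyy = -0.695652
  tau = 0.333333: gamma = (-0.222222, -0.041667), gamma' = (1.000000, 0.250000); Gamma_xxx = 0.000000, Gamma_xxy = 0.000000, Gamma_xyy = 2.545455, Gamma_yxx = 0.000000, Gamma_yxy = 0.000000, Gamma_yyy = -0.363636
  tau = 0.500000: gamma = (-0.041667, 0.000000), gamma' = (1.166667, 0.250000); Gamma_xxx = 0.000000, Gamma_xxy = 0.000000, Gamma_xyy = 2.584615, Gamma_yxx = 0.000000, Gamma_yxy = 0.000000, Gamma_yyy = 0.000000
  tau = 0.666667: gamma = (0.166667, 0.041667), gamma' = (1.333333, 0.250000); Gamma_xxx = 0.000000, Gamma_xxy = 0.000000, Gamma_xyy = 2.545455, Gamma_yxx = 0.000000, Gamma_yxy = 0.000000, Gamma_yyy = 0.363636
  tau = 0.833333: gamma = (0.402778, 0.083333), gamma' = (1.500000, 0.250000); Gamma_xxx = 0.000000, Gamma_xxy = 0.000000, Gamma_xyy = 2.434783, Gamma_yxx = 0.000000, Gamma_yxy = 0.000000, Gamma_yyy = 0.695652
  tau = 1.000000: gamma = (0.666667, 0.125000), gamma' = (1.666667, 0.250000); Gamma_xxx = 0.000000, Gamma_xxy = 0.000000, Gamma_xyy = 2.270270, Gamma_yxx = 0.000000, Gamma_yxy = 0.000000, Gamma_yyy = 0.972973
step 0: V^x = -1.5000, V^y = -1.0000
step 1: k1 = (0.567568, -0.243243), k2 = (0.633373, -0.180964), k3 = (0.627054, -0.179158), k4 = (0.674367, -0.096338); V <- V + (h/6)(k1 + 2k2 + 2k3 + k4): V^x = -1.2910, V^y = -1.0589
step 2: k1 = (0.673832, -0.096262), k2 = (0.694566, 0.000000), k3 = (0.684199, 0.000000), k4 = (0.673832, 0.096262); V <- V + (h/6)(k1 + 2k2 + 2k3 + k4): V^x = -1.0629, V^y = -1.0589
step 3: k1 = (0.673832, 0.096262), k2 = (0.634769, 0.181363), k3 = (0.626136, 0.178896), k4 = (0.567140, 0.243060); V <- V + (h/6)(k1 + 2k2 + 2k3 + k4): V^x = -0.8538, V^y = -1.0000


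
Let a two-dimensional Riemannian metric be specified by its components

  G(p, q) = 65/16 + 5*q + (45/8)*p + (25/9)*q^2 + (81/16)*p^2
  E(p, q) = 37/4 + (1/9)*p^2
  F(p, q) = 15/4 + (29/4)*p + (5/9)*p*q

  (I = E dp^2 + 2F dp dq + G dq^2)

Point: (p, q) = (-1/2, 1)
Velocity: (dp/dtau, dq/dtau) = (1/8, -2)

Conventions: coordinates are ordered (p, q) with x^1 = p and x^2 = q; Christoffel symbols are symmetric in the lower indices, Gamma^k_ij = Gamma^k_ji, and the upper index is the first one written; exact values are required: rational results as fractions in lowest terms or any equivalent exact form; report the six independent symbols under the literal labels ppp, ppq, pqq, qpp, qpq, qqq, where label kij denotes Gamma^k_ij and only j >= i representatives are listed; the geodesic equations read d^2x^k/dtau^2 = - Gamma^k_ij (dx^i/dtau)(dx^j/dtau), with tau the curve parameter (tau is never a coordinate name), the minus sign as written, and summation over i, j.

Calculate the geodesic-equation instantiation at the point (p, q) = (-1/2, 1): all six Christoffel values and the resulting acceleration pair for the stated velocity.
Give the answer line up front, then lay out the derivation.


Answer: Gamma_ppp = 65/9999, Gamma_ppq = 1/2222, Gamma_pqq = -8291/159984, Gamma_qpp = 83416/109989, Gamma_qpq = 334/12221, Gamma_qqq = 112621/219978; accelerations (d^2p/dtau^2, d^2q/dtau^2) = (44245/213312, -600113/293304)

E = 167/18, F = -11/72, G = 5929/576 at the point
E_p = -1/9, E_q = 0, F_p = 281/36, F_q = -5/18, G_p = 9/16, G_q = 95/9
EG - F^2 = 12221/128;  g^inv = (128/12221) * [[5929/576, 11/72], [11/72, 167/18]]
first-kind symbols [ij,l] = (1/2)(d_i g_jl + d_j g_il - d_l g_ij): [pp,p] = E_p/2 = -1/18, [pp,q] = F_p - E_q/2 = 281/36, [pq,p] = E_q/2 = 0, [pq,q] = G_p/2 = 9/32, [qq,p] = F_q - G_p/2 = -161/288, [qq,q] = G_q/2 = 95/18
Gamma^p_ij = (G*[ij,p] - F*[ij,q])/(EG - F^2), Gamma^q_ij = (E*[ij,q] - F*[ij,p])/(EG - F^2)
Gamma_ppp = 65/9999, Gamma_ppq = 1/2222, Gamma_pqq = -8291/159984, Gamma_qpp = 83416/109989, Gamma_qpq = 334/12221, Gamma_qqq = 112621/219978
d^2p/dtau^2 = -(Gamma_ppp*(1/8)^2 + 2*Gamma_ppq*(1/8)*(-2) + Gamma_pqq*(-2)^2) = 44245/213312
d^2q/dtau^2 = -(Gamma_qpp*(1/8)^2 + 2*Gamma_qpq*(1/8)*(-2) + Gamma_qqq*(-2)^2) = -600113/293304


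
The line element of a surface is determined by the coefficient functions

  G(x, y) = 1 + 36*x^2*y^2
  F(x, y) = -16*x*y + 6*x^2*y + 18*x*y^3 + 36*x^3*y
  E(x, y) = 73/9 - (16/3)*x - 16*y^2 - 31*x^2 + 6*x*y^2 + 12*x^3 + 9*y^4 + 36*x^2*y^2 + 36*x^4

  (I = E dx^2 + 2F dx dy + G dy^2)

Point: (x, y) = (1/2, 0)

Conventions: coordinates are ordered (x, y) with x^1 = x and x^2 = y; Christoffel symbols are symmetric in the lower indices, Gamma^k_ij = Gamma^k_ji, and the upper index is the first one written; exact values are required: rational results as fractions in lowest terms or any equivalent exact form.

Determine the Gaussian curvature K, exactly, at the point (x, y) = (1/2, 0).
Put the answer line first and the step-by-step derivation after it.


Answer: K = 1701/169

E = 13/9, F = 0, G = 1, EG - F^2 = 13/9 at the point
E_x = -28/3, E_y = 0, F_x = 0, F_y = -2, G_x = 0, G_y = 0
E_yy = -8, F_xy = 17, G_xx = 0
Using the Brioschi determinant formula for K from the metric derivatives:
M1 = [[-E_yy/2 + F_xy - G_xx/2, E_x/2, F_x - E_y/2], [F_y - G_x/2, E, F], [G_y/2, F, G]] = [[21, -14/3, 0], [-2, 13/9, 0], [0, 0, 1]]; det M1 = 21
M2 = [[0, E_y/2, G_x/2], [E_y/2, E, F], [G_x/2, F, G]] = [[0, 0, 0], [0, 13/9, 0], [0, 0, 1]]; det M2 = 0
det M1 - det M2 = 21; K = 21 / (13/9)^2 = 1701/169


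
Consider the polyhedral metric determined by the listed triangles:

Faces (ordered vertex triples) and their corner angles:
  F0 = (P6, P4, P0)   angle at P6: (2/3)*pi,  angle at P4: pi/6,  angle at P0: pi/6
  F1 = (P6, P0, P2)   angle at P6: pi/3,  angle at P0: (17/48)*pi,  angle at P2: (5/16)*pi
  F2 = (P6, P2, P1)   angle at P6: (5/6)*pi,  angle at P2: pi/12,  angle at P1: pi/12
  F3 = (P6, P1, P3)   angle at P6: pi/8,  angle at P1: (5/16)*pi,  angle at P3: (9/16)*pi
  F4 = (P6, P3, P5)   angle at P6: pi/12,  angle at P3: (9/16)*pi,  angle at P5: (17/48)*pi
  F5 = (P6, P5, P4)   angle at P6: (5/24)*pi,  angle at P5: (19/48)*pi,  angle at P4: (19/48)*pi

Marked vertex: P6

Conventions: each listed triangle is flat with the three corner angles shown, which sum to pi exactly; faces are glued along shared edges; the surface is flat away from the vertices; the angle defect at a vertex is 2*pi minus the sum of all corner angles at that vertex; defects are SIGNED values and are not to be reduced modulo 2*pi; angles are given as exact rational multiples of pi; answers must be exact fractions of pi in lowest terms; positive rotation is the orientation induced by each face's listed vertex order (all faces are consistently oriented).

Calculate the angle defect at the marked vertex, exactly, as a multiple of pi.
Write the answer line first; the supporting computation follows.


Answer: defect(P6) = -pi/4

Sum of corner angles at P6: (9/4)*pi
defect = 2*pi - (9/4)*pi


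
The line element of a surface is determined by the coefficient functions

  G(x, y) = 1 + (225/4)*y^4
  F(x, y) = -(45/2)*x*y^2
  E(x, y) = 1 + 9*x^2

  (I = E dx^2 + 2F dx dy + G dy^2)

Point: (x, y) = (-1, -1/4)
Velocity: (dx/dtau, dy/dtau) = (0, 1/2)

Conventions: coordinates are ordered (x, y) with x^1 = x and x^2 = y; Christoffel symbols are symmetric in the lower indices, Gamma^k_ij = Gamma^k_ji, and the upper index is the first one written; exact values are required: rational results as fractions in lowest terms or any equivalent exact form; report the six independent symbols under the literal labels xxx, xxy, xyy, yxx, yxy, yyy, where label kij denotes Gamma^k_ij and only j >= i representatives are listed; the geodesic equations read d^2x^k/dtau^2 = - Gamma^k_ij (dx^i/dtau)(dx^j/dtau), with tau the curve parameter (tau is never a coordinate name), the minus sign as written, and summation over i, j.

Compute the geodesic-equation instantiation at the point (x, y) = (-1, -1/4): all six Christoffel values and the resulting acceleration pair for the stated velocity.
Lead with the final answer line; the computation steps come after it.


Answer: Gamma_xxx = -9216/10465, Gamma_xxy = 0, Gamma_xyy = -2304/2093, Gamma_yxx = -288/2093, Gamma_yxy = 0, Gamma_yyy = -360/2093; accelerations (d^2x/dtau^2, d^2y/dtau^2) = (576/2093, 90/2093)

E = 10, F = 45/32, G = 1249/1024 at the point
E_x = -18, E_y = 0, F_x = -45/32, F_y = -45/4, G_x = 0, G_y = -225/64
EG - F^2 = 10465/1024;  g^inv = (1024/10465) * [[1249/1024, -45/32], [-45/32, 10]]
first-kind symbols [ij,l] = (1/2)(d_i g_jl + d_j g_il - d_l g_ij): [xx,x] = E_x/2 = -9, [xx,y] = F_x - E_y/2 = -45/32, [xy,x] = E_y/2 = 0, [xy,y] = G_x/2 = 0, [yy,x] = F_y - G_x/2 = -45/4, [yy,y] = G_y/2 = -225/128
Gamma^x_ij = (G*[ij,x] - F*[ij,y])/(EG - F^2), Gamma^y_ij = (E*[ij,y] - F*[ij,x])/(EG - F^2)
Gamma_xxx = -9216/10465, Gamma_xxy = 0, Gamma_xyy = -2304/2093, Gamma_yxx = -288/2093, Gamma_yxy = 0, Gamma_yyy = -360/2093
d^2x/dtau^2 = -(Gamma_xxx*(0)^2 + 2*Gamma_xxy*(0)*(1/2) + Gamma_xyy*(1/2)^2) = 576/2093
d^2y/dtau^2 = -(Gamma_yxx*(0)^2 + 2*Gamma_yxy*(0)*(1/2) + Gamma_yyy*(1/2)^2) = 90/2093


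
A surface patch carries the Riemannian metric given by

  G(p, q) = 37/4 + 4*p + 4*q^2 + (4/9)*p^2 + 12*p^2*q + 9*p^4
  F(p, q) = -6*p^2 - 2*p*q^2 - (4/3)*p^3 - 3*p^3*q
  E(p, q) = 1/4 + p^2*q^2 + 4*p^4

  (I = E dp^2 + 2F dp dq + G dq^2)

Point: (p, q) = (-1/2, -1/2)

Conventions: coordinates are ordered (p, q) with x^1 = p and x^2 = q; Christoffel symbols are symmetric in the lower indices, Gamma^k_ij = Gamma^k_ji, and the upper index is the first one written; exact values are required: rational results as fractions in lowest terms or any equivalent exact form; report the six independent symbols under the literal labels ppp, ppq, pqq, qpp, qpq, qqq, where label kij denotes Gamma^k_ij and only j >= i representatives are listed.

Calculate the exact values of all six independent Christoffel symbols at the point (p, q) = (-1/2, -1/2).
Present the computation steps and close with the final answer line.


E = 9/16, F = -61/48, G = 1069/144 at the point
E_p = -9/4, E_q = -1/4, F_p = 45/8, F_q = -5/8, G_p = 91/18, G_q = -1
EG - F^2 = 1475/576;  g^inv = (576/1475) * [[1069/144, 61/48], [61/48, 9/16]]
first-kind symbols [ij,l] = (1/2)(d_i g_jl + d_j g_il - d_l g_ij): [pp,p] = E_p/2 = -9/8, [pp,q] = F_p - E_q/2 = 23/4, [pq,p] = E_q/2 = -1/8, [pq,q] = G_p/2 = 91/36, [qq,p] = F_q - G_p/2 = -227/72, [qq,q] = G_q/2 = -1/2
Gamma^p_ij = (G*[ij,p] - F*[ij,q])/(EG - F^2), Gamma^q_ij = (E*[ij,q] - F*[ij,p])/(EG - F^2)

Answer: Gamma_ppp = -1203/2950, Gamma_ppq = 1579/1770, Gamma_pqq = -249251/26550, Gamma_qpp = 2079/2950, Gamma_qpq = 291/590, Gamma_qqq = -14819/8850


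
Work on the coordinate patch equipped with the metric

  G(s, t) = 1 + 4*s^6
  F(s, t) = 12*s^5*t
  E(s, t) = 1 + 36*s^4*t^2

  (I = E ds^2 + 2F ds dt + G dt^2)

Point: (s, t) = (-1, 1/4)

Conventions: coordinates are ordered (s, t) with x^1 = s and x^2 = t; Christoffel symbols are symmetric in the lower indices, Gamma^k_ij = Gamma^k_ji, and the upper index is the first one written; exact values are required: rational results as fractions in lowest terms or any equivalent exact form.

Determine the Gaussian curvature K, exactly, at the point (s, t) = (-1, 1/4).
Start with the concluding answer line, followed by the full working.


Answer: K = -576/841

E = 13/4, F = -3, G = 5, EG - F^2 = 29/4 at the point
E_s = -9, E_t = 18, F_s = 15, F_t = -12, G_s = -24, G_t = 0
E_tt = 72, F_st = 60, G_ss = 120
The intrinsic route: Brioschi's K = (det M1 - det M2)/(EG - F^2)^2.
M1 = [[-E_tt/2 + F_st - G_ss/2, E_s/2, F_s - E_t/2], [F_t - G_s/2, E, F], [G_t/2, F, G]] = [[-36, -9/2, 6], [0, 13/4, -3], [0, -3, 5]]; det M1 = -261
M2 = [[0, E_t/2, G_s/2], [E_t/2, E, F], [G_s/2, F, G]] = [[0, 9, -12], [9, 13/4, -3], [-12, -3, 5]]; det M2 = -225
det M1 - det M2 = -36; K = -36 / (29/4)^2 = -576/841


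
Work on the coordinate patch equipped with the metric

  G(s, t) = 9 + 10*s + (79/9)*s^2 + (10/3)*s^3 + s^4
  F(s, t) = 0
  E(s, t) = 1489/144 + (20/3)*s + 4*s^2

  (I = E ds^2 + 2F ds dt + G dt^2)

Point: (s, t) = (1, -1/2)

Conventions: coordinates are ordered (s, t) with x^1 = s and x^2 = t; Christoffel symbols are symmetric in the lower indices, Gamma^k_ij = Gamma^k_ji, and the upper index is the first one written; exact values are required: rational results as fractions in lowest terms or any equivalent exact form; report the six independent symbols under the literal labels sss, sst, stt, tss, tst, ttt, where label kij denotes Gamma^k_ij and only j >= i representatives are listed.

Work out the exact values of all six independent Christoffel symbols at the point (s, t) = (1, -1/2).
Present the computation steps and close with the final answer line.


E = 3025/144, F = 0, G = 289/9 at the point
E_s = 44/3, E_t = 0, F_s = 0, F_t = 0, G_s = 374/9, G_t = 0
EG - F^2 = 874225/1296;  g^inv = (1296/874225) * [[289/9, 0], [0, 3025/144]]
first-kind symbols [ij,l] = (1/2)(d_i g_jl + d_j g_il - d_l g_ij): [ss,s] = E_s/2 = 22/3, [ss,t] = F_s - E_t/2 = 0, [st,s] = E_t/2 = 0, [st,t] = G_s/2 = 187/9, [tt,s] = F_t - G_s/2 = -187/9, [tt,t] = G_t/2 = 0
Gamma^s_ij = (G*[ij,s] - F*[ij,t])/(EG - F^2), Gamma^t_ij = (E*[ij,t] - F*[ij,s])/(EG - F^2)

Answer: Gamma_sss = 96/275, Gamma_sst = 0, Gamma_stt = -272/275, Gamma_tss = 0, Gamma_tst = 11/17, Gamma_ttt = 0


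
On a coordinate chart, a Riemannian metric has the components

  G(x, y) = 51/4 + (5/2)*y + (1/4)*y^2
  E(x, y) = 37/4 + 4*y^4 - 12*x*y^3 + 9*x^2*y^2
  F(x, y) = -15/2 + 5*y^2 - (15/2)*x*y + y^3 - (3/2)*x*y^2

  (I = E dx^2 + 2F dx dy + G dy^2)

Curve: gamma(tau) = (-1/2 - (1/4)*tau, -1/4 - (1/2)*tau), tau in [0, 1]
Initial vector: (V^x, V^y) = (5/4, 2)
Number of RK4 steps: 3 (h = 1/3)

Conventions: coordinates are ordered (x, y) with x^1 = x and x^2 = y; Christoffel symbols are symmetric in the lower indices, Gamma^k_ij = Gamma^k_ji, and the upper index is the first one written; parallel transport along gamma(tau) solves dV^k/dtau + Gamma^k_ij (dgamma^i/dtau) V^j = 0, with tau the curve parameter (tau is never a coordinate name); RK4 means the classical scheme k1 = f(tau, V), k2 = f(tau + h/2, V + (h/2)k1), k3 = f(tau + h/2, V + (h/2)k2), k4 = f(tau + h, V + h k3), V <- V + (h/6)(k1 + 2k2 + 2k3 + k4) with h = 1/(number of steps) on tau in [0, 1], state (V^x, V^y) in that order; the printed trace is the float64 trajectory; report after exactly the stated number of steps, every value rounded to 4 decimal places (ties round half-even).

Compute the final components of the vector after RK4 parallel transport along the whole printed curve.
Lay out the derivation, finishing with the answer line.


gamma'(tau) = (-1/4, -1/2); f(tau, V)^k = -Gamma^k_ij(gamma(tau)) gamma'^i(tau) V^j; h = 1/3; intermediate values shown to 6 dp
curve data and Christoffel symbols at the stage parameters:
  tau = 0.000000: gamma = (-0.500000, -0.250000), gamma' = (-0.250000, -0.500000); Gamma_xxx = 0.276596, Gamma_xxy = -0.031915, Gamma_xyy = 0.473404, Gamma_yxx = 0.341411, Gamma_yxy = -0.021277, Gamma_yyy = 0.413415
  tau = 0.166667: gamma = (-0.541667, -0.333333), gamma' = (-0.250000, -0.500000); Gamma_xxx = 0.370363, Gamma_xxy = -0.025455, Gamma_xyy = 0.362330, Gamma_yxx = 0.458815, Gamma_yxy = -0.017572, Gamma_yyy = 0.347795
  tau = 0.333333: gamma = (-0.583333, -0.416667), gamma' = (-0.250000, -0.500000); Gamma_xxx = 0.463037, Gamma_xxy = -0.009288, Gamma_xyy = 0.238294, Gamma_yxx = 0.576467, Gamma_yxy = -0.006619, Gamma_yyy = 0.267332
  tau = 0.500000: gamma = (-0.625000, -0.500000), gamma' = (-0.250000, -0.500000); Gamma_xxx = 0.553577, Gamma_xxy = 0.017006, Gamma_xyy = 0.101224, Gamma_yxx = 0.693368, Gamma_yxy = 0.012479, Gamma_yyy = 0.171574
  tau = 0.666667: gamma = (-0.666667, -0.583333), gamma' = (-0.250000, -0.500000); Gamma_xxx = 0.641101, Gamma_xxy = 0.053560, Gamma_xyy = -0.048612, Gamma_yxx = 0.808582, Gamma_yxy = 0.040363, Gamma_yyy = 0.060421
  tau = 0.833333: gamma = (-0.708333, -0.666667), gamma' = (-0.250000, -0.500000); Gamma_xxx = 0.724984, Gamma_xxy = 0.100145, Gamma_xyy = -0.210543, Gamma_yxx = 0.921338, Gamma_yxy = 0.077324, Gamma_yyy = -0.065792
  tau = 1.000000: gamma = (-0.750000, -0.750000), gamma' = (-0.250000, -0.500000); Gamma_xxx = 0.804947, Gamma_xxy = 0.156096, Gamma_xyy = -0.383438, Gamma_yxx = 1.031139, Gamma_yxy = 0.123216, Gamma_yyy = -0.206218
step 0: V^x = 1.2500, V^y = 2.0000
step 1: k1 = (0.523936, 0.496170), k2 = (0.470861, 0.494672), k3 = (0.470110, 0.493693), k4 = (0.409182, 0.483820); V <- V + (h/6)(k1 + 2k2 + 2k3 + k4): V^x = 1.4064, V^y = 2.1643
step 2: k1 = (0.409112, 0.483737), k2 = (0.339774, 0.464392), k3 = (0.337899, 0.462030), k4 = (0.258835, 0.431149); V <- V + (h/6)(k1 + 2k2 + 2k3 + k4): V^x = 1.5188, V^y = 2.3180
step 3: k1 = (0.258795, 0.431088), k2 = (0.169551, 0.387736), k3 = (0.166690, 0.383833), k4 = (0.066208, 0.325985); V <- V + (h/6)(k1 + 2k2 + 2k3 + k4): V^x = 1.5742, V^y = 2.4458

Answer: V^x = 1.5742, V^y = 2.4458


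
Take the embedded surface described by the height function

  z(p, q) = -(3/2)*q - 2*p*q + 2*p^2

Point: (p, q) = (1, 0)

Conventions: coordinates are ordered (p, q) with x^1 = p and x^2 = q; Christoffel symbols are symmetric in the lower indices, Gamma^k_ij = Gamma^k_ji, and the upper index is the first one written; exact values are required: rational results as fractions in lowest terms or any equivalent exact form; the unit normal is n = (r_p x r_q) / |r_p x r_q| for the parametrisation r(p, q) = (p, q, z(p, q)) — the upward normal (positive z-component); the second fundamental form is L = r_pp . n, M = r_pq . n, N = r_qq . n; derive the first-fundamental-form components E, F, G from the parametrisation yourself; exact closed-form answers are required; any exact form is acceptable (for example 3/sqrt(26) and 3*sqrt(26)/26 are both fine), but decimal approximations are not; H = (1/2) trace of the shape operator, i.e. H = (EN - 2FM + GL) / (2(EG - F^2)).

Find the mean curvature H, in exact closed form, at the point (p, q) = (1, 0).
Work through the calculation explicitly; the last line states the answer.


z_p = 4, z_q = -7/2, z_pp = 4, z_pq = -2, z_qq = 0
E = 17, F = -14, G = 53/4; answer radicand W^2 = 117/4
unnormalised second-form numerators: l = 4, m = -2, n = 0; L = l/sqrt(117/4), and similarly M = m/sqrt(W^2), N = n/sqrt(W^2)
H = (E*n - 2*F*m + G*l) / (2*(EG - F^2)*sqrt(W^2)); E*n - 2*F*m + G*l = -3, EG - F^2 = 117/4, so H = (-2/39)/sqrt(117/4)

Answer: H = -4*sqrt(13)/1521


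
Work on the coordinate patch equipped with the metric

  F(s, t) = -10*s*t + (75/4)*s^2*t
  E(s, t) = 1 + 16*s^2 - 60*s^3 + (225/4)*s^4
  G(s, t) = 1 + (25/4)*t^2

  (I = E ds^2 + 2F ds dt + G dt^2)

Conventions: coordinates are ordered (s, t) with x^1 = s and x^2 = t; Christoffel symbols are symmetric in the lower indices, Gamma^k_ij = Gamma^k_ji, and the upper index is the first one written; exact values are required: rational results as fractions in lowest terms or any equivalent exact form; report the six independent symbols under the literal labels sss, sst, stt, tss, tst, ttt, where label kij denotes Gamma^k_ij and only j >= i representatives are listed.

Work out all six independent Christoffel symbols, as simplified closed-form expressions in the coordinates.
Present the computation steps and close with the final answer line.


E = 1 + 16*s^2 - 60*s^3 + (225/4)*s^4; F = -10*s*t + (75/4)*s^2*t; G = 1 + (25/4)*t^2
Gamma^k_ij = (1/2) g^{kl} (d_i g_jl + d_j g_il - d_l g_ij), with g^inv = (1/(EG-F^2)) [[G, -F], [-F, E]]
first partials: E_s = 32*s - 180*s^2 + 225*s^3, E_t = 0, F_s = -10*t + (75/2)*s*t, F_t = -10*s + (75/4)*s^2, G_s = 0, G_t = (25/2)*t
D = EG - F^2 = 1 + (25/4)*t^2 + 16*s^2 - 60*s^3 + (225/4)*s^4
expanded: Gamma^s_ss = (G E_s - 2F F_s + F E_t)/(2D), Gamma^s_st = (G E_t - F G_s)/(2D), Gamma^s_tt = (2G F_t - G G_s - F G_t)/(2D), Gamma^t_ss = (2E F_s - E E_t - F E_s)/(2D), Gamma^t_st = (E G_s - F E_t)/(2D), Gamma^t_tt = (E G_t - 2F F_t + F G_s)/(2D); substitute and cancel common factors

Answer: Gamma_sss = (450*s^3 - 360*s^2 + 64*s)/(225*s^4 - 240*s^3 + 64*s^2 + 25*t^2 + 4), Gamma_sst = 0, Gamma_stt = (75*s^2 - 40*s)/(225*s^4 - 240*s^3 + 64*s^2 + 25*t^2 + 4), Gamma_tss = (150*s*t - 40*t)/(225*s^4 - 240*s^3 + 64*s^2 + 25*t^2 + 4), Gamma_tst = 0, Gamma_ttt = 25*t/(225*s^4 - 240*s^3 + 64*s^2 + 25*t^2 + 4)


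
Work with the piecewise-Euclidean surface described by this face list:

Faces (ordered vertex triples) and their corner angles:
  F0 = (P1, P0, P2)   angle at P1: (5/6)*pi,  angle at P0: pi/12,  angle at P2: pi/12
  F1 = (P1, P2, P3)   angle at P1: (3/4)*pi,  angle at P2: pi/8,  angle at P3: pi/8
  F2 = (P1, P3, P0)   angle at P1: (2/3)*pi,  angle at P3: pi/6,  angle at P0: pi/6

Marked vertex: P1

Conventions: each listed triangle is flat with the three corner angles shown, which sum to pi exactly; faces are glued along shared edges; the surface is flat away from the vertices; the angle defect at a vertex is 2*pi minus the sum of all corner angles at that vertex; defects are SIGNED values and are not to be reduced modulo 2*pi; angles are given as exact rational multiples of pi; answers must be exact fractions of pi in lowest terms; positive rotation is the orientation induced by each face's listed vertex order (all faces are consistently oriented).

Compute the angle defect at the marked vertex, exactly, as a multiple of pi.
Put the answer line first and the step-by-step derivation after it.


Answer: defect(P1) = -pi/4

Sum of corner angles at P1: (9/4)*pi
defect = 2*pi - (9/4)*pi


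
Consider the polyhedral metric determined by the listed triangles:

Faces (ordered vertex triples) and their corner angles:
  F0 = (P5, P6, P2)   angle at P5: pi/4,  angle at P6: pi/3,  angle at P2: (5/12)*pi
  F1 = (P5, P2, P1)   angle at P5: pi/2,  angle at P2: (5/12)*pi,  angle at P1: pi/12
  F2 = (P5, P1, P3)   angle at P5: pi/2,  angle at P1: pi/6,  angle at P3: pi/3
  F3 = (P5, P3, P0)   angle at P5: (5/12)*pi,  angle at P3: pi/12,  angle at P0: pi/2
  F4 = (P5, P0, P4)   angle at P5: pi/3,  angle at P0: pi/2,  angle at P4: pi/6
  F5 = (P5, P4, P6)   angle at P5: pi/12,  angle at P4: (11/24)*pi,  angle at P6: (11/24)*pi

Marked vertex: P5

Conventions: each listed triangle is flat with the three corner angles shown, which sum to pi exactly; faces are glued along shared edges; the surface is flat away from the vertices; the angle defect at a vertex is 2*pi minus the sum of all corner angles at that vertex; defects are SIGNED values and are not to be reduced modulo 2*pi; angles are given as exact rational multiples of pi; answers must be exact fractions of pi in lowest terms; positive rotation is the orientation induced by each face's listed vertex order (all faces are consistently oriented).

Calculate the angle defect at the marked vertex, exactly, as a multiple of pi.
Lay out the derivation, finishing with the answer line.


Sum of corner angles at P5: (25/12)*pi
defect = 2*pi - (25/12)*pi

Answer: defect(P5) = -pi/12


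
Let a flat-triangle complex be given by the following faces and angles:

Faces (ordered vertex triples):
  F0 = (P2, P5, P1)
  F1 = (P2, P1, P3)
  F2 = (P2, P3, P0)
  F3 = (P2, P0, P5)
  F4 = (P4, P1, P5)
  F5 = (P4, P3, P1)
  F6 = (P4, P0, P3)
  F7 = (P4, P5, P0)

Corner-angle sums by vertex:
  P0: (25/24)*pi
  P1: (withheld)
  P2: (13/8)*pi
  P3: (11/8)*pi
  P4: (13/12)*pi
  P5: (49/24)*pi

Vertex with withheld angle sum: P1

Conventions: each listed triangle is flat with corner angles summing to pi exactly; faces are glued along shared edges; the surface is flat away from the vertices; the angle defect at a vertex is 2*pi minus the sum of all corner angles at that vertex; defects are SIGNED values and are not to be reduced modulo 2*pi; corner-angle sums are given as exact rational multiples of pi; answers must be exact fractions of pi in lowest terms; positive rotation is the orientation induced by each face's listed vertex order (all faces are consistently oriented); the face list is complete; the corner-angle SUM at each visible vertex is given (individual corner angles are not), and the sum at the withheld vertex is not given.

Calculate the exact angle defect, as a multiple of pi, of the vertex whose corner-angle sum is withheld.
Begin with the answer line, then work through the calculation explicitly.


Answer: defect(P1) = (7/6)*pi

V = 6, E = 12, F = 8; chi = V - E + F = 2
Gauss-Bonnet: total defect = 2*pi*chi = 4*pi; visible defects sum to (17/6)*pi


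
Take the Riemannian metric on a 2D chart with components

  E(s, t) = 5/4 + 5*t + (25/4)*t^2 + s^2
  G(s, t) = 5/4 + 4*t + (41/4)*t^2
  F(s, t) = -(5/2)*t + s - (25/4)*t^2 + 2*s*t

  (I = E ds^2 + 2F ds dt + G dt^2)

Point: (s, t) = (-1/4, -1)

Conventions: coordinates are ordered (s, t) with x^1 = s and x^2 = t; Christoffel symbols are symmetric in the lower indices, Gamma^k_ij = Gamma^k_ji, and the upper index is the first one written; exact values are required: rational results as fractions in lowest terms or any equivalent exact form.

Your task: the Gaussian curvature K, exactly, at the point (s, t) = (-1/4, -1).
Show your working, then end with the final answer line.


E = 41/16, F = -7/2, G = 15/2, EG - F^2 = 223/32 at the point
E_s = -1/2, E_t = -15/2, F_s = -1, F_t = 19/2, G_s = 0, G_t = -33/2
E_tt = 25/2, F_st = 2, G_ss = 0
Evaluate Brioschi's two determinant matrices M1, M2 and divide by (EG - F^2)^2.
M1 = [[-E_tt/2 + F_st - G_ss/2, E_s/2, F_s - E_t/2], [F_t - G_s/2, E, F], [G_t/2, F, G]] = [[-17/4, -1/4, 11/4], [19/2, 41/16, -7/2], [-33/4, -7/2, 15/2]]; det M1 = -13395/256
M2 = [[0, E_t/2, G_s/2], [E_t/2, E, F], [G_s/2, F, G]] = [[0, -15/4, 0], [-15/4, 41/16, -7/2], [0, -7/2, 15/2]]; det M2 = -3375/32
det M1 - det M2 = 13605/256; K = 13605/256 / (223/32)^2 = 54420/49729

Answer: K = 54420/49729


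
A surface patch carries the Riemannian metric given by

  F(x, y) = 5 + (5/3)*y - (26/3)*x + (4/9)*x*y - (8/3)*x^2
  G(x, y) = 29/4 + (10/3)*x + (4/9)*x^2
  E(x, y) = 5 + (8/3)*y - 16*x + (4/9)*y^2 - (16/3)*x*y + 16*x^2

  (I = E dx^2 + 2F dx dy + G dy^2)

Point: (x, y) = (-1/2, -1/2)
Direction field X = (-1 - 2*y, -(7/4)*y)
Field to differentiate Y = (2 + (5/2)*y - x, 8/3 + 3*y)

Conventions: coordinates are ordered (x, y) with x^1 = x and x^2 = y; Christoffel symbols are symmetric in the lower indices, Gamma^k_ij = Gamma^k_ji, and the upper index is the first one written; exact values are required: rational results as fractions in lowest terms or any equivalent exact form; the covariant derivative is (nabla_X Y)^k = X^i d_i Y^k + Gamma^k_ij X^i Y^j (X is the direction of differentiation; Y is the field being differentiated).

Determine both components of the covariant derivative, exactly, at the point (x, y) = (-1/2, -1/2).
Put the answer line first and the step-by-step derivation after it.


Answer: (nabla_X Y)^x = 25655/11024, (nabla_X Y)^y = 287/106

E = 130/9, F = 143/18, G = 205/36 at the point
E_x = -88/3, E_y = 44/9, F_x = -56/9, F_y = 13/9, G_x = 26/9, G_y = 0
EG - F^2 = 689/36;  g^inv = (36/689) * [[205/36, -143/18], [-143/18, 130/9]]
first-kind symbols [ij,l] = (1/2)(d_i g_jl + d_j g_il - d_l g_ij): [xx,x] = E_x/2 = -44/3, [xx,y] = F_x - E_y/2 = -26/3, [xy,x] = E_y/2 = 22/9, [xy,y] = G_x/2 = 13/9, [yy,x] = F_y - G_x/2 = 0, [yy,y] = G_y/2 = 0
Gamma^x_ij = (G*[ij,x] - F*[ij,y])/(EG - F^2), Gamma^y_ij = (E*[ij,y] - F*[ij,x])/(EG - F^2)
Gamma_xxx = -528/689, Gamma_xxy = 88/689, Gamma_xyy = 0, Gamma_yxx = -24/53, Gamma_yxy = 4/53, Gamma_yyy = 0
X = (0, 7/8), Y = (5/4, 7/6) at the point


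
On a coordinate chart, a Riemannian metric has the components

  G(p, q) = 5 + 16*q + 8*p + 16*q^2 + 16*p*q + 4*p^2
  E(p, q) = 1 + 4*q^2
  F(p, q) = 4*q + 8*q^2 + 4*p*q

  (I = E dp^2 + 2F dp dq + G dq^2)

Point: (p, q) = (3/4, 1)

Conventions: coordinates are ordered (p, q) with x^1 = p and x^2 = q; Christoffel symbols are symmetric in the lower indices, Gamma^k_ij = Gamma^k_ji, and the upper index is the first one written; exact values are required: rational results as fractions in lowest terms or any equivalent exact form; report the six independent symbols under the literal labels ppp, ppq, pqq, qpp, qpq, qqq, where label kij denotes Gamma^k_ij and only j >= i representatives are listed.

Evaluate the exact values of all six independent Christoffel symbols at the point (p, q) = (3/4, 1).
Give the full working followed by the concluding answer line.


E = 5, F = 15, G = 229/4 at the point
E_p = 0, E_q = 8, F_p = 4, F_q = 23, G_p = 30, G_q = 60
EG - F^2 = 245/4;  g^inv = (4/245) * [[229/4, -15], [-15, 5]]
first-kind symbols [ij,l] = (1/2)(d_i g_jl + d_j g_il - d_l g_ij): [pp,p] = E_p/2 = 0, [pp,q] = F_p - E_q/2 = 0, [pq,p] = E_q/2 = 4, [pq,q] = G_p/2 = 15, [qq,p] = F_q - G_p/2 = 8, [qq,q] = G_q/2 = 30
Gamma^p_ij = (G*[ij,p] - F*[ij,q])/(EG - F^2), Gamma^q_ij = (E*[ij,q] - F*[ij,p])/(EG - F^2)

Answer: Gamma_ppp = 0, Gamma_ppq = 16/245, Gamma_pqq = 32/245, Gamma_qpp = 0, Gamma_qpq = 12/49, Gamma_qqq = 24/49


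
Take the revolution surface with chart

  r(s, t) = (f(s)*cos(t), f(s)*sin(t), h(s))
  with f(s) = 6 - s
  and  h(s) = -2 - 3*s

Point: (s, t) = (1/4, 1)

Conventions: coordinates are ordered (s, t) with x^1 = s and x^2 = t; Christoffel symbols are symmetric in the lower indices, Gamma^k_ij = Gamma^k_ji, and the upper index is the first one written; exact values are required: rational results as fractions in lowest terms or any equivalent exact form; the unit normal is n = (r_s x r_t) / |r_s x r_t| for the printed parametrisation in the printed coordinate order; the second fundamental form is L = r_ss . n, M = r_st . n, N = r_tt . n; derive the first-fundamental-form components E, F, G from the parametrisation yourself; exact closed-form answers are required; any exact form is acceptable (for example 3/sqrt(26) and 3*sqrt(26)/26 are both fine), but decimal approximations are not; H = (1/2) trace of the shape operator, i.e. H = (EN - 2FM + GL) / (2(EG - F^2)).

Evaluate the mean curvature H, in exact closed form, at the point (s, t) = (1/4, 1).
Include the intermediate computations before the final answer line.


f = 23/4, f' = -1, f'' = 0, h' = -3, h'' = 0
E = 10, F = 0, G = 529/16; answer radicand W^2 = 10
unnormalised second-form numerators: l = 0, m = 0, n = -69/4; L = l/sqrt(10), and similarly M = m/sqrt(W^2), N = n/sqrt(W^2)
H = (E*n - 2*F*m + G*l) / (2*(EG - F^2)*sqrt(W^2)); E*n - 2*F*m + G*l = -345/2, EG - F^2 = 2645/8, so H = (-6/23)/sqrt(10)

Answer: H = -3*sqrt(10)/115


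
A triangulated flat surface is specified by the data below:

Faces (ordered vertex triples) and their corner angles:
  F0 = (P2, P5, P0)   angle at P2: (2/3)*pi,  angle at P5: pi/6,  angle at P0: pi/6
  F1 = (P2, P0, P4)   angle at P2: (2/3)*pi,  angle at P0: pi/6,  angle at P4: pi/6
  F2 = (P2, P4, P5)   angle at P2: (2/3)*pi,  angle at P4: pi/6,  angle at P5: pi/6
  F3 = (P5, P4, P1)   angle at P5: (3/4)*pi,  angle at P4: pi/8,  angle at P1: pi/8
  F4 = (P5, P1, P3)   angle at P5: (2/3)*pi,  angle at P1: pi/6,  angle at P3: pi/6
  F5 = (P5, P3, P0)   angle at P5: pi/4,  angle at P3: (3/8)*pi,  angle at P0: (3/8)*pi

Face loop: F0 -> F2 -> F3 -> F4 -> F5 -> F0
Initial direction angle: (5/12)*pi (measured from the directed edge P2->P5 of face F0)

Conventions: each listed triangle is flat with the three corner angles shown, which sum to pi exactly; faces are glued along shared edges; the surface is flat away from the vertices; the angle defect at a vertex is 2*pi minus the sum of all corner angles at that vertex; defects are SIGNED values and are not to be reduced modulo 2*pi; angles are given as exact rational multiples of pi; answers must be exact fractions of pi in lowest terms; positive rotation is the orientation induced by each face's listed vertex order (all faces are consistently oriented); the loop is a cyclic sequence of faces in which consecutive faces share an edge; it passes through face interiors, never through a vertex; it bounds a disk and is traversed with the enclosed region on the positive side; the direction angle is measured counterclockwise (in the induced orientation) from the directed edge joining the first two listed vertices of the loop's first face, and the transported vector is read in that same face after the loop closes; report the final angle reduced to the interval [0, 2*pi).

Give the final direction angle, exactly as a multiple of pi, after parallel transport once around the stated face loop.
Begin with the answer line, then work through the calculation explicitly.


Answer: final direction angle = (5/12)*pi

enclosed vertex P5: corner angles sum to 2*pi, defect = 2*pi - 2*pi = 0
the rotation equals the total enclosed defect, so the final angle is initial + defects (mod 2*pi)
final angle = (5/12)*pi + 0 = (5/12)*pi (mod 2*pi)


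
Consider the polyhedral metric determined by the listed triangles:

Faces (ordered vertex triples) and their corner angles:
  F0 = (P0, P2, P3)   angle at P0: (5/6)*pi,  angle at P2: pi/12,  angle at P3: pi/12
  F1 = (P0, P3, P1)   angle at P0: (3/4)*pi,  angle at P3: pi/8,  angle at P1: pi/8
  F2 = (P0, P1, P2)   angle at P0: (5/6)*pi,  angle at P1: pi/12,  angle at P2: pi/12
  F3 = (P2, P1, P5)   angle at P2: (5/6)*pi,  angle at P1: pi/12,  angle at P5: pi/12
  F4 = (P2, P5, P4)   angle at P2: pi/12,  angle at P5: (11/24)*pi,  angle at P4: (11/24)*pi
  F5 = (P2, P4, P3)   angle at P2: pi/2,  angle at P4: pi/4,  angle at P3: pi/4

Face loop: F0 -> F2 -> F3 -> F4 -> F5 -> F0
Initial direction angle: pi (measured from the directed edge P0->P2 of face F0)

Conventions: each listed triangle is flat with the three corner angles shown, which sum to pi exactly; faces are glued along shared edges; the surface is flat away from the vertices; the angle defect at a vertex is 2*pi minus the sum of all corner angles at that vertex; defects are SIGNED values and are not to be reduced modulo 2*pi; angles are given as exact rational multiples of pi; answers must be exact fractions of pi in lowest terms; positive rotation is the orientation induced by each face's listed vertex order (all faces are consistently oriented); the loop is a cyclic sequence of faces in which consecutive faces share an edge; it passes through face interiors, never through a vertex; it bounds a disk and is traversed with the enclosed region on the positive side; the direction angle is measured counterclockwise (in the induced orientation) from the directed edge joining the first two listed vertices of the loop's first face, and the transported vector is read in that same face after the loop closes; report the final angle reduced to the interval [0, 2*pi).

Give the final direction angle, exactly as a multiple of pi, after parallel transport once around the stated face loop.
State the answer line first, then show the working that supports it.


Answer: final direction angle = (17/12)*pi

enclosed vertex P2: corner angles sum to (19/12)*pi, defect = 2*pi - (19/12)*pi = (5/12)*pi
adding the enclosed defects to the starting angle (mod 2*pi, induced orientation) gives the holonomy
final angle = pi + (5/12)*pi = (17/12)*pi (mod 2*pi)
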